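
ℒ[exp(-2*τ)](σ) 1/(σ+2)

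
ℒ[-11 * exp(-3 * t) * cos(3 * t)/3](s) 11 * (-s - 3)/(3 * ((s + 3)^2 + 9))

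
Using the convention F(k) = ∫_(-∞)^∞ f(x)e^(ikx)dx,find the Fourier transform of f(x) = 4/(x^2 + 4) 2*pi*exp(-2*Abs(k))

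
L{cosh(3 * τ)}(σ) σ/(σ^2 - 9)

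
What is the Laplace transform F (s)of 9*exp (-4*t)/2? 9/ (2*(s+4))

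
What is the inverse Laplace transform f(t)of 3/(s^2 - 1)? 3*sinh(t)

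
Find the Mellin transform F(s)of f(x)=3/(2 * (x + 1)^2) -3 * pi * (s - 1)/(2 * sin(pi * s))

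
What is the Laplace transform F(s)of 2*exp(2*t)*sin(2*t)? 4/((s - 2)^2 + 4)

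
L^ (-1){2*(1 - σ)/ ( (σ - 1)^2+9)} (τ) -2*exp (τ)*cos (3*τ)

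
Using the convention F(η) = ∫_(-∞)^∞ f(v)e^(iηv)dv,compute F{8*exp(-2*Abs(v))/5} 32/(5*(η^2+4))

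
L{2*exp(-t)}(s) 2/(s + 1)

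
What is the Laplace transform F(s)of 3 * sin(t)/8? 3/(8 * (s^2 + 1))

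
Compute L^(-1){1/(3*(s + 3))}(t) exp(-3*t)/3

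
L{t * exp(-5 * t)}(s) (s + 5)^(-2)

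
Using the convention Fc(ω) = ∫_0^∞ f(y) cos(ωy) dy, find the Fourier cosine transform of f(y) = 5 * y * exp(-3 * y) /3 5 * (9 - ω^2) /(3 * (ω^2+9) ^2) 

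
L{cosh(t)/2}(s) s/(2 * (s^2-1))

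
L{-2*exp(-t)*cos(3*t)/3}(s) 2*(-s - 1)/(3*((s + 1)^2 + 9))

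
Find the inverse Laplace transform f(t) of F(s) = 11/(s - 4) 11*exp(4*t) 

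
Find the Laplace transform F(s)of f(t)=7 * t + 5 7/s^2 + 5/s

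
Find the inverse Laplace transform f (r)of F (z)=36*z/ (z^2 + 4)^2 9*r*sin (2*r)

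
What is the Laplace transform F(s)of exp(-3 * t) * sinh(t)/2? 1/(2 * ((s + 3)^2 - 1))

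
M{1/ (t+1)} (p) pi*csc (pi*p)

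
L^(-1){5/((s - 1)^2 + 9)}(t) 5 * exp(t) * sin(3 * t)/3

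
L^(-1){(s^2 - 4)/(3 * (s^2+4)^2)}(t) t * cos(2 * t)/3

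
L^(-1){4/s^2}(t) 4*t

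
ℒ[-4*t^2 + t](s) s^(-2) - 8/s^3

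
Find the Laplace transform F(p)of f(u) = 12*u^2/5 24/(5*p^3)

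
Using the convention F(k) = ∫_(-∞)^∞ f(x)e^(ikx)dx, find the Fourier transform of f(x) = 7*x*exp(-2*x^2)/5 7*sqrt(2)*I*sqrt(pi)*k*exp(-k^2/8)/40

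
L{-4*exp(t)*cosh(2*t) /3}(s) 4*(1 - s) /(3*((s - 1) ^2 - 4) ) 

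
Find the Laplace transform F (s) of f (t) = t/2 1/ (2*s^2) 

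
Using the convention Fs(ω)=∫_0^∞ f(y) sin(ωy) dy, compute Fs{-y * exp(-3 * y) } -6 * ω/(ω^2 + 9) ^2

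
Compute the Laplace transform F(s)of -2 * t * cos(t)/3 2 * (1 - s^2)/(3 * (s^2+1)^2)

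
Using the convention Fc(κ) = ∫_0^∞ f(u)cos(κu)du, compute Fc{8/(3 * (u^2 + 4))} 2 * pi * exp(-2 * κ)/3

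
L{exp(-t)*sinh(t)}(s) 1/(s*(s + 2))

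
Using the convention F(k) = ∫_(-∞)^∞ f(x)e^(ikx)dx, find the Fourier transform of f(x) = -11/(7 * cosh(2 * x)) -11 * pi/(14 * cosh(pi * k/4))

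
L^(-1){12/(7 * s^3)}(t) 6 * t^2/7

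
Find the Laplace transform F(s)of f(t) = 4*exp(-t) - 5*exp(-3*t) 4/(s + 1) - 5/(s + 3)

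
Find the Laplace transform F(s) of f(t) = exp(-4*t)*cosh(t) (s + 4) /((s + 4) ^2 - 1) 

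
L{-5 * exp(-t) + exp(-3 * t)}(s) 1/(s + 3) - 5/(s + 1)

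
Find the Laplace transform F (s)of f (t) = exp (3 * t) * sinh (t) 1/ ( (s - 3)^2-1)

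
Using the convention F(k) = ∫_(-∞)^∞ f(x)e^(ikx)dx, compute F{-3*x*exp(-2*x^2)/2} -3*sqrt(2)*I*sqrt(pi)*k*exp(-k^2/8)/16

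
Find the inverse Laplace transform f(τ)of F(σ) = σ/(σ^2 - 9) cosh(3 * τ)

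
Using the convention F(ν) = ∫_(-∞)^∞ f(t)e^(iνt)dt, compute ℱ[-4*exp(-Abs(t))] -8/(ν^2 + 1)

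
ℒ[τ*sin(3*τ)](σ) 6*σ/(σ^2 + 9)^2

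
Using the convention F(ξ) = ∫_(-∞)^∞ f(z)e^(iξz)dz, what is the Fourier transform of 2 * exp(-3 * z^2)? 2 * sqrt(3) * sqrt(pi) * exp(-ξ^2/12)/3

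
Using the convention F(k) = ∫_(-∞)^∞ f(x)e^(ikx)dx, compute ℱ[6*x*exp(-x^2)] 3*I*sqrt(pi)*k*exp(-k^2/4)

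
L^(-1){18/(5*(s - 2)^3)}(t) 9*t^2*exp(2*t)/5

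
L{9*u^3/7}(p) 54/(7*p^4)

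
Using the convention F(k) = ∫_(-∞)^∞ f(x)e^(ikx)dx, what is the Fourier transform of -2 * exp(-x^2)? -2 * sqrt(pi) * exp(-k^2/4)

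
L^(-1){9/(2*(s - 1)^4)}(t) 3*t^3*exp(t)/4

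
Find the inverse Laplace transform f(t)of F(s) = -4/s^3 -2 * t^2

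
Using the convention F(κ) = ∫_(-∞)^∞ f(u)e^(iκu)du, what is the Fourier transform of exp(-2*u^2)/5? sqrt(2)*sqrt(pi)*exp(-κ^2/8)/10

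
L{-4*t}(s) -4/s^2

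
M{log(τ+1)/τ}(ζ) -pi * csc(pi * ζ)/(ζ - 1)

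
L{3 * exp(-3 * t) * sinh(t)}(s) 3/((s + 3)^2 - 1)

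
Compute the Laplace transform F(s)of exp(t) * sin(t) 1/((s - 1)^2 + 1)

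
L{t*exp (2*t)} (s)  (s - 2)^ (-2)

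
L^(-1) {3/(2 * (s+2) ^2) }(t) 3 * t * exp(-2 * t) /2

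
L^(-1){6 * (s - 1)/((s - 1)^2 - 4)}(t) 6 * exp(t) * cosh(2 * t)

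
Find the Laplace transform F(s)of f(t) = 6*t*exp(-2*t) 6/(s + 2)^2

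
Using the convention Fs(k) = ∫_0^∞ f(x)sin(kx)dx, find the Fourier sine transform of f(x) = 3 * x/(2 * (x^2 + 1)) 3 * pi * exp(-k)/4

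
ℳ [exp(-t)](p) gamma(p)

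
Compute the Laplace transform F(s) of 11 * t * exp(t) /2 11/(2 * (s - 1) ^2) 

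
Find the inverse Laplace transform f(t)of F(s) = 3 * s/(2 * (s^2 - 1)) 3 * cosh(t)/2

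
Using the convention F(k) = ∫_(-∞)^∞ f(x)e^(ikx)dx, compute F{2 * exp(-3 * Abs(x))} 12/(k^2 + 9)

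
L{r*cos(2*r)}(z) (z^2 - 4)/(z^2 + 4)^2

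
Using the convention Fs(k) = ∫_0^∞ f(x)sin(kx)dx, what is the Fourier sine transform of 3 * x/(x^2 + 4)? 3 * pi * exp(-2 * k)/2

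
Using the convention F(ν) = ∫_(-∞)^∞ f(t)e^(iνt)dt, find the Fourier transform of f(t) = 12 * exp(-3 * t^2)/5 4 * sqrt(3) * sqrt(pi) * exp(-ν^2/12)/5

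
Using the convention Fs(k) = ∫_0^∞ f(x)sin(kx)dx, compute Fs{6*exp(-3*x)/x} 6*atan(k/3)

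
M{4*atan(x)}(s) -2*pi*sec(pi*s/2)/s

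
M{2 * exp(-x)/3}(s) 2 * gamma(s)/3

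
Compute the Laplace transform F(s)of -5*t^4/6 -20/s^5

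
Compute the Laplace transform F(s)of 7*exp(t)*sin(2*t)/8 7/(4*((s - 1)^2 + 4))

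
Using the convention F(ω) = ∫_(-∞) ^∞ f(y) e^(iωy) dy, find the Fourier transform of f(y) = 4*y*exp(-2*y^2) sqrt(2)*I*sqrt(pi)*ω*exp(-ω^2/8) /2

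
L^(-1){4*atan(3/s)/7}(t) 4*sin(3*t)/(7*t)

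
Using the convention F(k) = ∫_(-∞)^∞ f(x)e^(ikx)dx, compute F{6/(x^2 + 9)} 2 * pi * exp(-3 * Abs(k))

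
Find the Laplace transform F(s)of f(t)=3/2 3/(2*s)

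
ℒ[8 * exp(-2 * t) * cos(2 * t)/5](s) 8 * (s+2)/(5 * ((s+2)^2+4))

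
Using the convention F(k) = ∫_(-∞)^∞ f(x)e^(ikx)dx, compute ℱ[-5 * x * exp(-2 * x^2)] -5 * sqrt(2) * I * sqrt(pi) * k * exp(-k^2/8)/8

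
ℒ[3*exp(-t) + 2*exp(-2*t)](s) 3/(s + 1) + 2/(s + 2)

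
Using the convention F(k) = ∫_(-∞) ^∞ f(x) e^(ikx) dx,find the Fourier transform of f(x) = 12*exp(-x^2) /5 12*sqrt(pi)*exp(-k^2/4) /5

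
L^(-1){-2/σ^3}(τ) -τ^2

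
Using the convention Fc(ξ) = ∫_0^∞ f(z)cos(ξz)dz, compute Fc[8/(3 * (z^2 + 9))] 4 * pi * exp(-3 * ξ)/9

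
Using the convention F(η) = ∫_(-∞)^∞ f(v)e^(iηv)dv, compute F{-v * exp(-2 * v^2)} -sqrt(2) * I * sqrt(pi) * η * exp(-η^2/8)/8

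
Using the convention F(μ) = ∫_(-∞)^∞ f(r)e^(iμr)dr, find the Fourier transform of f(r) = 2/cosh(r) 2*pi/cosh(pi*μ/2)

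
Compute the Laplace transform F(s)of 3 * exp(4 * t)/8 3/(8 * (s - 4))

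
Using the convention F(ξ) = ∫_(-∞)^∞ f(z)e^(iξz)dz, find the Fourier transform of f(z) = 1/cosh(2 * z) pi/(2 * cosh(pi * ξ/4))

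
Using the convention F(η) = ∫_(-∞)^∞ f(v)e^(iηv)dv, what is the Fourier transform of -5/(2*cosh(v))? -5*pi/(2*cosh(pi*η/2))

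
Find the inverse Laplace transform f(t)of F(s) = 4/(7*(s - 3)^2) 4*t*exp(3*t)/7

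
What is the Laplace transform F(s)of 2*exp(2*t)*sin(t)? 2/((s - 2)^2 + 1)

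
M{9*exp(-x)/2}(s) 9*gamma(s)/2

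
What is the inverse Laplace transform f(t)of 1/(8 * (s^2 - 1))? sinh(t)/8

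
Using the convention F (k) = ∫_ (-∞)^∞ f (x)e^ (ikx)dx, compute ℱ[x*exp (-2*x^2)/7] sqrt (2)*I*sqrt (pi)*k*exp (-k^2/8)/56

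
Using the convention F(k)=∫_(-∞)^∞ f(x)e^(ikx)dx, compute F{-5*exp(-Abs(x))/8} -5/(4*k^2 + 4)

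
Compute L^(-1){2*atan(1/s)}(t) 2*sin(t)/t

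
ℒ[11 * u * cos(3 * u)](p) 11 * (p^2 - 9)/(p^2+9)^2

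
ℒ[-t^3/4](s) -3/(2*s^4)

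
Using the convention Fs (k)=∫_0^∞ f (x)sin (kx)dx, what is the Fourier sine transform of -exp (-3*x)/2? -k/ (2*k^2 + 18)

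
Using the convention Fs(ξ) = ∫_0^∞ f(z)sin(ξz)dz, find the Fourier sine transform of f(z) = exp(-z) ξ/(ξ^2 + 1)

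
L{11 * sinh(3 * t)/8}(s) 33/(8 * (s^2 - 9))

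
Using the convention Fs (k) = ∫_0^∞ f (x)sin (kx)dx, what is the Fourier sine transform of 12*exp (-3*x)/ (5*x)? 12*atan (k/3)/5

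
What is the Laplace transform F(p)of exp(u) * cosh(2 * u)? (p - 1)/((p - 1)^2 - 4)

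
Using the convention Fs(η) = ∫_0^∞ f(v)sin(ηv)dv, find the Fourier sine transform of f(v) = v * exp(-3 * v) 6 * η/(η^2 + 9)^2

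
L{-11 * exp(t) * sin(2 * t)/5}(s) -22/(5 * (s - 1)^2 + 20)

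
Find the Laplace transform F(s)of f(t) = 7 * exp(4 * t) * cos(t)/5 7 * (s - 4)/(5 * ((s - 4)^2 + 1))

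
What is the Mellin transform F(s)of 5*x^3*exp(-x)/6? 5*gamma(s + 3)/6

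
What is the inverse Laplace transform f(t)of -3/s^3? -3*t^2/2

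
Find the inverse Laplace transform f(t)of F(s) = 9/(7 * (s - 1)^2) 9 * t * exp(t)/7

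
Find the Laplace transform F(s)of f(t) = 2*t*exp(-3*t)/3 2/(3*(s + 3)^2)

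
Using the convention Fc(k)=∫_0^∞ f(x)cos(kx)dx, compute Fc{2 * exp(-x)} 2/(k^2+1)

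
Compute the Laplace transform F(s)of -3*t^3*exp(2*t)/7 -18/(7*(s - 2)^4)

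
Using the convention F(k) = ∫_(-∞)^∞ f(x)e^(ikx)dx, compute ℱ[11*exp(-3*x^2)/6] 11*sqrt(3)*sqrt(pi)*exp(-k^2/12)/18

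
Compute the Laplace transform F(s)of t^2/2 s^(-3)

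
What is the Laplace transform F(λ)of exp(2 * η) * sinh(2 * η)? 2/(λ * (λ - 4))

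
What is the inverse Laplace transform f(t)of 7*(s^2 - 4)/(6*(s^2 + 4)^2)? 7*t*cos(2*t)/6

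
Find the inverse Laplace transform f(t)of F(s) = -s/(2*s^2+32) -cos(4*t)/2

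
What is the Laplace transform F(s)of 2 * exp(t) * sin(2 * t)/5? 4/(5 * ((s - 1)^2 + 4))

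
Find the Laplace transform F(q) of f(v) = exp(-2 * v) 1/(q + 2) 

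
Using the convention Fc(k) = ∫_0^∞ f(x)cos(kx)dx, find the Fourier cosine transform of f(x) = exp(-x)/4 1/(4 * (k^2 + 1))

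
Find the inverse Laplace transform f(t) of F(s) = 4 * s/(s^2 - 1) 4 * cosh(t) 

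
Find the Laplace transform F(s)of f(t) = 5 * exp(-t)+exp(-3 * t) 1/(s+3)+5/(s+1)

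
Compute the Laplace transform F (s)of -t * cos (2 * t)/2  (4 - s^2)/ (2 * (s^2+4)^2)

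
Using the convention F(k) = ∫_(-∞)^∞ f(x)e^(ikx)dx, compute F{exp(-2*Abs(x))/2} 2/(k^2 + 4)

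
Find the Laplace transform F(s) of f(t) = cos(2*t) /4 s/(4*(s^2 + 4) ) 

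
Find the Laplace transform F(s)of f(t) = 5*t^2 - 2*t 10/s^3 - 2/s^2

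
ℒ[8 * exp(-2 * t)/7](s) 8/(7 * (s + 2))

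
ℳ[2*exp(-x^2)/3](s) gamma(s/2)/3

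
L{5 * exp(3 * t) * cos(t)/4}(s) 5 * (s - 3)/(4 * ((s - 3)^2 + 1))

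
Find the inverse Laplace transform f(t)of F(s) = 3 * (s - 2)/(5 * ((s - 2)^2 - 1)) 3 * exp(2 * t) * cosh(t)/5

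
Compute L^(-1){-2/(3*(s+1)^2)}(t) -2*t*exp(-t)/3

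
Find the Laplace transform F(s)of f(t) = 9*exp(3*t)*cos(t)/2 9*(s - 3)/(2*((s - 3)^2 + 1))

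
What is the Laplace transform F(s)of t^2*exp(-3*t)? 2/(s + 3)^3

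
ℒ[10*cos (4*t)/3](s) 10*s/ (3*(s^2 + 16))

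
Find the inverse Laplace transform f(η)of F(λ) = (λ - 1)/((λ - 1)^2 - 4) exp(η) * cosh(2 * η)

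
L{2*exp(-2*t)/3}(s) 2/(3*(s + 2))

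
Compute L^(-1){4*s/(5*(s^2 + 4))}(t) 4*cos(2*t)/5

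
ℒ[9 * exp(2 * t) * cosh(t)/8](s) 9 * (s - 2)/(8 * ((s - 2)^2-1))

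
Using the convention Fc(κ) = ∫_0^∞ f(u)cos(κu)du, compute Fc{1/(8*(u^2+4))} pi*exp(-2*κ)/32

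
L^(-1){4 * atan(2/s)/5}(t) 4 * sin(2 * t)/(5 * t)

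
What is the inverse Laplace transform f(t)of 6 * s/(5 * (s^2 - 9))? 6 * cosh(3 * t)/5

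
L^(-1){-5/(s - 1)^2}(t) -5 * t * exp(t)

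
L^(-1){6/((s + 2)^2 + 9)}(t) 2*exp(-2*t)*sin(3*t)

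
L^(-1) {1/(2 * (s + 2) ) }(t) exp(-2 * t) /2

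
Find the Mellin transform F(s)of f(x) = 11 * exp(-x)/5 11 * gamma(s)/5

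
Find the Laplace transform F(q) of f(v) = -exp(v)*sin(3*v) -3/((q - 1) ^2 + 9) 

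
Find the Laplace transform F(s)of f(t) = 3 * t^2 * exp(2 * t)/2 3/(s - 2)^3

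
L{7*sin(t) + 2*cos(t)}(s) 7/(s^2 + 1) + 2*s/(s^2 + 1)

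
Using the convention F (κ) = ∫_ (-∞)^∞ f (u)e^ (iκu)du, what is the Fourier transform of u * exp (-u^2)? I * sqrt (pi) * κ * exp (-κ^2/4)/2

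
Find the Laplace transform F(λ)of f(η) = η λ^(-2)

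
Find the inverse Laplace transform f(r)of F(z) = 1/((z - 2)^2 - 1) exp(2*r)*sinh(r)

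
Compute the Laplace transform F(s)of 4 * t 4/s^2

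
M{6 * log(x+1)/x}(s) -6 * pi * csc(pi * s)/(s - 1)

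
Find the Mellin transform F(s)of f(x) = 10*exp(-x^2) 5*gamma(s/2)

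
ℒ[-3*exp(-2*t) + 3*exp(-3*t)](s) 3/(s + 3) - 3/(s + 2)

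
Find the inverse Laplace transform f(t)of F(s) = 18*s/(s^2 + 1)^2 9*t*sin(t)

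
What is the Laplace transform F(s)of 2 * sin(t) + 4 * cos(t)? 2/(s^2 + 1) + 4 * s/(s^2 + 1)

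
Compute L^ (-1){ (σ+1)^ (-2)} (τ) τ * exp (-τ)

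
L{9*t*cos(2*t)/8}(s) 9*(s^2-4)/(8*(s^2+4)^2)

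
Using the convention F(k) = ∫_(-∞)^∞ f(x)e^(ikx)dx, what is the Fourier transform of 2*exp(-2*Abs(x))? 8/(k^2 + 4)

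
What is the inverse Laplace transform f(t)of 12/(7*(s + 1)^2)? 12*t*exp(-t)/7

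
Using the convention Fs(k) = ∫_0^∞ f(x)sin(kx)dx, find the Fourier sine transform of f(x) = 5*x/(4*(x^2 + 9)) 5*pi*exp(-3*k)/8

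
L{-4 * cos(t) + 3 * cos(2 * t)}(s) 3 * s/(s^2 + 4) - 4 * s/(s^2 + 1)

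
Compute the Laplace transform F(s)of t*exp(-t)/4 1/(4*(s + 1)^2)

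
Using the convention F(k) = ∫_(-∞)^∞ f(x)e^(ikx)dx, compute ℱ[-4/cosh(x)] -4 * pi/cosh(pi * k/2)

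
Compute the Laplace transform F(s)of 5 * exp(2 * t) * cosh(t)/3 5 * (s - 2)/(3 * ((s - 2)^2 - 1))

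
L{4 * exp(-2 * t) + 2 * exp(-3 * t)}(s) 2/(s + 3) + 4/(s + 2)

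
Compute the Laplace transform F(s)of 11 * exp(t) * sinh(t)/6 11/(6 * s * (s - 2))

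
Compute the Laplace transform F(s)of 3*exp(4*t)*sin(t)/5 3/(5*((s - 4)^2 + 1))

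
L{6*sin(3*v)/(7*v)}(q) 6*atan(3/q)/7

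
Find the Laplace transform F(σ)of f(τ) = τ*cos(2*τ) (σ^2 - 4)/(σ^2 + 4)^2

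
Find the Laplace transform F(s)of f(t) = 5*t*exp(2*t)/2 5/(2*(s - 2)^2)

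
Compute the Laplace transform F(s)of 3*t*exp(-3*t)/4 3/(4*(s + 3)^2)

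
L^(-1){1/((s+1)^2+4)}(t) exp(-t)*sin(2*t)/2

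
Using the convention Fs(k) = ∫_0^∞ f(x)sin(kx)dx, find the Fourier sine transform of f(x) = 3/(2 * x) 3 * pi/4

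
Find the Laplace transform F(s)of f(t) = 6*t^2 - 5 12/s^3 - 5/s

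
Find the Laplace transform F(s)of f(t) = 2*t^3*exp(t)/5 12/(5*(s - 1)^4)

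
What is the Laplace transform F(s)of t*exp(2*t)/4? 1/(4*(s - 2)^2)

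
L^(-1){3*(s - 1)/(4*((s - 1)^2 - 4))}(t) 3*exp(t)*cosh(2*t)/4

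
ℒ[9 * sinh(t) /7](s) 9/(7 * (s^2 - 1) ) 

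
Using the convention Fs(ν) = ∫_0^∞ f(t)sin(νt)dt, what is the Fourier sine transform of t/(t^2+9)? pi*exp(-3*ν)/2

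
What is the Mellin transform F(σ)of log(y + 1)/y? -pi * csc(pi * σ)/(σ - 1)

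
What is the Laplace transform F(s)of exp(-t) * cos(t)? (s + 1)/((s + 1)^2 + 1)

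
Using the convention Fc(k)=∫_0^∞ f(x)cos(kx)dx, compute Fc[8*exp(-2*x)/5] 16/(5*(k^2 + 4))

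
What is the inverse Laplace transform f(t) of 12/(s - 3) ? 12 * exp(3 * t) 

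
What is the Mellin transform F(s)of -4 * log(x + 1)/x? 4 * pi * csc(pi * s)/(s - 1)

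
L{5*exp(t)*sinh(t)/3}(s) 5/(3*s*(s - 2))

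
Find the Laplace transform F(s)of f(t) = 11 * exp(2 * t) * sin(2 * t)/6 11/(3 * ((s - 2)^2+4))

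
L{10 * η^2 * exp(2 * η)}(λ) 20/(λ - 2)^3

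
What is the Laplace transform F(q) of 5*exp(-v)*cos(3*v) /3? 5*(q+1) /(3*((q+1) ^2+9) ) 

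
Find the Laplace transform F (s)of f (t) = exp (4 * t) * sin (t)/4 1/ (4 * ( (s - 4)^2 + 1))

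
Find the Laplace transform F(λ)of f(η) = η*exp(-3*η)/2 1/(2*(λ + 3)^2)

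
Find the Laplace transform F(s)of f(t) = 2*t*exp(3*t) 2/(s - 3)^2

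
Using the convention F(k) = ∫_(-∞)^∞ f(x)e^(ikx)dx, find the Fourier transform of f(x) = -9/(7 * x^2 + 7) -9 * pi * exp(-Abs(k))/7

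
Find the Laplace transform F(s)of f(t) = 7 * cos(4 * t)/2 7 * s/(2 * (s^2 + 16))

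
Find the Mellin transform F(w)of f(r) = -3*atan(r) 3*pi*sec(pi*w/2)/(2*w)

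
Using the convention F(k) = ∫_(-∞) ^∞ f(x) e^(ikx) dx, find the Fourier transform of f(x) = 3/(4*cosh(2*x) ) 3*pi/(8*cosh(pi*k/4) ) 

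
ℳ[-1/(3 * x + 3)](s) -pi * csc(pi * s)/3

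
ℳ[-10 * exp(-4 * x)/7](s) -10 * gamma(s)/(7 * 2^(2 * s))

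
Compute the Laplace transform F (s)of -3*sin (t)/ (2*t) -3*atan (1/s)/2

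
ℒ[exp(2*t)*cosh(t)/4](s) (s - 2)/(4*((s - 2)^2-1))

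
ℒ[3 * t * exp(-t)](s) 3/(s + 1)^2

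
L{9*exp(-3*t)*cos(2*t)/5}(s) 9*(s+3)/(5*((s+3)^2+4))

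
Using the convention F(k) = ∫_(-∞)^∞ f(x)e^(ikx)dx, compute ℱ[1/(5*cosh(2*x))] pi/(10*cosh(pi*k/4))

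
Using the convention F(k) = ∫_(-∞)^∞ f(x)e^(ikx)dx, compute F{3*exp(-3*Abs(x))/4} 9/(2*(k^2 + 9))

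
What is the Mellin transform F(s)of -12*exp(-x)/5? -12*gamma(s)/5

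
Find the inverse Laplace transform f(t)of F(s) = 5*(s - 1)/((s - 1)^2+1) 5*exp(t)*cos(t)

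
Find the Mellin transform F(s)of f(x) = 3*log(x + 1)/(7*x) -3*pi*csc(pi*s)/(7*s - 7)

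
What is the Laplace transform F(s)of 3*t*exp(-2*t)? 3/(s + 2)^2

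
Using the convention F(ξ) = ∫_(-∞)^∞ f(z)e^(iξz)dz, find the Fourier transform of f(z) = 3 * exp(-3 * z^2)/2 sqrt(3) * sqrt(pi) * exp(-ξ^2/12)/2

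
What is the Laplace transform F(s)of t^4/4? 6/s^5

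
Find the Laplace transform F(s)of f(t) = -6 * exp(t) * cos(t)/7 6 * (1 - s)/(7 * ((s - 1)^2 + 1))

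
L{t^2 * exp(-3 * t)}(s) 2/(s + 3)^3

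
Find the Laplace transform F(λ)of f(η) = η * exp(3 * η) (λ - 3)^(-2)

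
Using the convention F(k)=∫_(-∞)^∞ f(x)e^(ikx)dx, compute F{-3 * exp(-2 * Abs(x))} -12/(k^2 + 4)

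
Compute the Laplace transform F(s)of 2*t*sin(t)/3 4*s/(3*(s^2 + 1)^2)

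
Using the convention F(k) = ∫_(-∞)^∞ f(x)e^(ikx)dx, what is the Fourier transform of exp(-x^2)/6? sqrt(pi) * exp(-k^2/4)/6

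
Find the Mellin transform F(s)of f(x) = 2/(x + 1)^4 gamma(s)*gamma(4 - s)/3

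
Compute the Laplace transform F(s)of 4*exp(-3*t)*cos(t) 4*(s + 3)/((s + 3)^2 + 1)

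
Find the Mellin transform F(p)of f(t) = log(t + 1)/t -pi*csc(pi*p)/(p - 1)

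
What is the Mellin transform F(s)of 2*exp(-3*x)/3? 2*gamma(s)/(3*3^s)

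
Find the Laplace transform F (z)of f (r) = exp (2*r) 1/ (z - 2)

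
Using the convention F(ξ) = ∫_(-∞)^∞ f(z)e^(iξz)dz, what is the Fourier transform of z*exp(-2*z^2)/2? sqrt(2)*I*sqrt(pi)*ξ*exp(-ξ^2/8)/16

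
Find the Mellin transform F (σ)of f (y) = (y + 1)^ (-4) gamma (σ) * gamma (4 - σ)/6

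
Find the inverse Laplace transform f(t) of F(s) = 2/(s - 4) 2*exp(4*t) 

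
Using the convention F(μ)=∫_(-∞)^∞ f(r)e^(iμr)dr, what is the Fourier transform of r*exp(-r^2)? I*sqrt(pi)*μ*exp(-μ^2/4)/2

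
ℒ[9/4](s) 9/(4 * s)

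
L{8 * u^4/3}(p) 64/p^5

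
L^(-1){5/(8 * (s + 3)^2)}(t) 5 * t * exp(-3 * t)/8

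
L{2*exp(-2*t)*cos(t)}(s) 2*(s + 2)/((s + 2)^2 + 1)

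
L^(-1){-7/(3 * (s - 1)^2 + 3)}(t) -7 * exp(t) * sin(t)/3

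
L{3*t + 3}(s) 3/s + 3/s^2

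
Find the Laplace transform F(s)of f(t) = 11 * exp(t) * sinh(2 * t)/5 22/(5 * ((s - 1)^2 - 4))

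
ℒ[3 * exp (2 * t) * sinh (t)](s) 3/ ( (s - 2)^2-1)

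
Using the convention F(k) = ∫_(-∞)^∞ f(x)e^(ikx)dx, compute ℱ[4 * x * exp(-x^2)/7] 2 * I * sqrt(pi) * k * exp(-k^2/4)/7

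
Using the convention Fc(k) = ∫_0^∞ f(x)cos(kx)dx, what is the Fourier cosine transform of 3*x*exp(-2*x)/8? 3*(4 - k^2)/(8*(k^2 + 4)^2)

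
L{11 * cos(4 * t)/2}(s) 11 * s/(2 * (s^2 + 16))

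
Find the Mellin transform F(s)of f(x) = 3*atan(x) -3*pi*sec(pi*s/2)/(2*s)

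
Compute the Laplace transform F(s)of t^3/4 3/(2 * s^4)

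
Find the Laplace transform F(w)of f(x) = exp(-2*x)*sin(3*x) 3/((w + 2)^2 + 9)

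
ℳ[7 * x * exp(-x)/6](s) 7 * gamma(s + 1)/6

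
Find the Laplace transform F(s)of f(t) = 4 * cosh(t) 4 * s/(s^2 - 1)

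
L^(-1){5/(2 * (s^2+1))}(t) 5 * sin(t)/2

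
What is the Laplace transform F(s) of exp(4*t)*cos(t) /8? (s - 4) /(8*((s - 4) ^2 + 1) ) 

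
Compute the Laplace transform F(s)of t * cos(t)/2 (s^2-1)/(2 * (s^2 + 1)^2)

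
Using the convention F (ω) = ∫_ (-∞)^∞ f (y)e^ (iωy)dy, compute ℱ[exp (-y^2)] sqrt (pi) * exp (-ω^2/4)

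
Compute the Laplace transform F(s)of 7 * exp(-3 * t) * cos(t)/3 7 * (s + 3)/(3 * ((s + 3)^2 + 1))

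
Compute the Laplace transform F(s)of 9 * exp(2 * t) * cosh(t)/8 9 * (s - 2)/(8 * ((s - 2)^2 - 1))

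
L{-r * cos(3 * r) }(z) (9 - z^2) /(z^2 + 9) ^2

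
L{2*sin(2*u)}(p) 4/(p^2 + 4)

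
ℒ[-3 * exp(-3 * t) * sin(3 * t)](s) -9/((s + 3)^2 + 9)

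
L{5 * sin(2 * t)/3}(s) 10/(3 * (s^2 + 4))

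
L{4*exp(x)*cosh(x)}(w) 4*(w - 1)/(w*(w - 2))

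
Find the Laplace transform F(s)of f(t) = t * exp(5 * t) (s - 5)^(-2)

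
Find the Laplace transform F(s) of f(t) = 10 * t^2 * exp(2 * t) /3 20/(3 * (s - 2) ^3) 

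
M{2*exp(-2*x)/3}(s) 2^(1 - s)*gamma(s)/3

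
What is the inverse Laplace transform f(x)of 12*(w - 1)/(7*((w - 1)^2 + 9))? 12*exp(x)*cos(3*x)/7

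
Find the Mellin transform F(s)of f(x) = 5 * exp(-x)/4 5 * gamma(s)/4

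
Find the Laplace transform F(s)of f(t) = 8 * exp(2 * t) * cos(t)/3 8 * (s - 2)/(3 * ((s - 2)^2 + 1))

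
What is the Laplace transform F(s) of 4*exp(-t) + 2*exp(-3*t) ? 2/(s + 3) + 4/(s + 1) 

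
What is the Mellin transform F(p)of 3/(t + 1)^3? 3*pi*(p - 2)*(p - 1)/(2*sin(pi*p))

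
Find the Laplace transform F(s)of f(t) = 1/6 1/(6*s)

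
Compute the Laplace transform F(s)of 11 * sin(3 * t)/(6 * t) 11 * atan(3/s)/6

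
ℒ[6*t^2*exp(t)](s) 12/(s - 1) ^3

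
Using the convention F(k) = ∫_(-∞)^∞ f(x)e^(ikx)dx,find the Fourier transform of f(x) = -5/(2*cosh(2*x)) -5*pi/(4*cosh(pi*k/4))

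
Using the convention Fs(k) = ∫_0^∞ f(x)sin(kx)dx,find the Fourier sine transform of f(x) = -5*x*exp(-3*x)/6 -5*k/(k^2+9)^2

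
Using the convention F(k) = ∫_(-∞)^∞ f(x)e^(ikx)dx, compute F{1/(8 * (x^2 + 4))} pi * exp(-2 * Abs(k))/16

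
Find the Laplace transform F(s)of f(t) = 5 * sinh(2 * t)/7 10/(7 * (s^2 - 4))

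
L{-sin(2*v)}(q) -2/(q^2 + 4)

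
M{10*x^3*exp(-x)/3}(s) 10*gamma(s + 3)/3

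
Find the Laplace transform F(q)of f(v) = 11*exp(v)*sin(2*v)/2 11/((q - 1)^2+4)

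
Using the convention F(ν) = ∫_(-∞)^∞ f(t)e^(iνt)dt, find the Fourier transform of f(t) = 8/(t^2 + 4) 4*pi*exp(-2*Abs(ν))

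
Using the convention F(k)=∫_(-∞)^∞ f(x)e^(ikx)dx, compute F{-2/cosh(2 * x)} -pi/cosh(pi * k/4)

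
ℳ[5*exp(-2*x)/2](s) 5*gamma(s)/(2*2^s)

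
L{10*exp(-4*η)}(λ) 10/(λ + 4)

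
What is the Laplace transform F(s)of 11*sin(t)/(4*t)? 11*atan(1/s)/4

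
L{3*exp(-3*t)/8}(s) 3/(8*(s + 3))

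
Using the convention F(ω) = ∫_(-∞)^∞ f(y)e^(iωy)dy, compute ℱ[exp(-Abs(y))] 2/(ω^2 + 1)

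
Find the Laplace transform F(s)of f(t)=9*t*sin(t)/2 9*s/(s^2 + 1)^2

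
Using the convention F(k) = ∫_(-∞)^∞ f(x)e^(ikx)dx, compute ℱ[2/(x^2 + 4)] pi * exp(-2 * Abs(k))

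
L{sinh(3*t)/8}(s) 3/(8*(s^2 - 9))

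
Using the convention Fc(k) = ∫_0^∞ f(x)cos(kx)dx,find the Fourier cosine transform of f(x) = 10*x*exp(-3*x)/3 10*(9 - k^2)/(3*(k^2 + 9)^2)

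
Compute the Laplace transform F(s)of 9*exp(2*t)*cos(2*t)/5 9*(s - 2)/(5*((s - 2)^2 + 4))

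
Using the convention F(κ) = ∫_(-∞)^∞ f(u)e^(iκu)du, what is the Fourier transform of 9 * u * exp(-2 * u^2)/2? 9 * sqrt(2) * I * sqrt(pi) * κ * exp(-κ^2/8)/16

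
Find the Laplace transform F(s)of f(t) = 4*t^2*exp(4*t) 8/(s - 4)^3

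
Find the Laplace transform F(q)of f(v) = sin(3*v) 3/(q^2 + 9)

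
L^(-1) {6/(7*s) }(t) 6/7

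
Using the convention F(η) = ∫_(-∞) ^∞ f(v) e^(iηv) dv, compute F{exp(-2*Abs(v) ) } 4/(η^2 + 4) 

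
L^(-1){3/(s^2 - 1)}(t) 3 * sinh(t)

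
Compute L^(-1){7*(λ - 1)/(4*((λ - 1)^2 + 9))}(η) 7*exp(η)*cos(3*η)/4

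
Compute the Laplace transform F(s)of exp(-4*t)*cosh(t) (s + 4)/((s + 4)^2 - 1)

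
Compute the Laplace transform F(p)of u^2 2/p^3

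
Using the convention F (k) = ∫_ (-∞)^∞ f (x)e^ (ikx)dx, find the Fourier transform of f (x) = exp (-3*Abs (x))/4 3/ (2*(k^2 + 9))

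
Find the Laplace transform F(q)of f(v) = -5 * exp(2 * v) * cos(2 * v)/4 5 * (2 - q)/(4 * ((q - 2)^2 + 4))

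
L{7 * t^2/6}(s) 7/(3 * s^3)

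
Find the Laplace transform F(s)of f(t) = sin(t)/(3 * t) atan(1/s)/3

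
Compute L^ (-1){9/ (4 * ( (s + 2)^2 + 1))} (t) 9 * exp (-2 * t) * sin (t)/4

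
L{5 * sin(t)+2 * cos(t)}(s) 2 * s/(s^2+1)+5/(s^2+1)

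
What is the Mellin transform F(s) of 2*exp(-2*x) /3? 2^(1 - s)*gamma(s) /3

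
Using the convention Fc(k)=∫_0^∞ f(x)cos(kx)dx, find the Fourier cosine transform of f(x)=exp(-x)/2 1/(2 * (k^2 + 1))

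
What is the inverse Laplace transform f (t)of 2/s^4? t^3/3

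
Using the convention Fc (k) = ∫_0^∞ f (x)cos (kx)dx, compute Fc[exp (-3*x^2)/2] sqrt (3)*sqrt (pi)*exp (-k^2/12)/12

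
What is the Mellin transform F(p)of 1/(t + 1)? pi * csc(pi * p)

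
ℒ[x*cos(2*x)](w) (w^2 - 4)/(w^2 + 4)^2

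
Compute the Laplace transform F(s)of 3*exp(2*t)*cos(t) 3*(s - 2)/((s - 2)^2 + 1)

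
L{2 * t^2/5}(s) 4/(5 * s^3)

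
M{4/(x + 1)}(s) 4 * pi * csc(pi * s)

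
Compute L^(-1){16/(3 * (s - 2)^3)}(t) 8 * t^2 * exp(2 * t)/3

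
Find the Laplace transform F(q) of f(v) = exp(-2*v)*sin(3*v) 3/((q + 2) ^2 + 9) 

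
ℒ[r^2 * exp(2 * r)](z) 2/(z - 2)^3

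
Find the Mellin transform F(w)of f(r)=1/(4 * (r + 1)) pi * csc(pi * w)/4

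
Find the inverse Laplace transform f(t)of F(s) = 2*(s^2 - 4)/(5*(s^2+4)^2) 2*t*cos(2*t)/5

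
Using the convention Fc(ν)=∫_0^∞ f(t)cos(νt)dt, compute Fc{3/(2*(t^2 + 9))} pi*exp(-3*ν)/4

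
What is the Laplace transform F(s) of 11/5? 11/(5 * s) 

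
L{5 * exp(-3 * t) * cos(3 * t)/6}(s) 5 * (s+3)/(6 * ((s+3)^2+9))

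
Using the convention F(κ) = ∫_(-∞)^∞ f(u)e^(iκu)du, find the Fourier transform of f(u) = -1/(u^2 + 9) -pi * exp(-3 * Abs(κ))/3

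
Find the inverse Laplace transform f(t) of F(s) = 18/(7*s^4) 3*t^3/7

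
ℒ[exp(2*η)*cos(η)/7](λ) (λ - 2)/(7*((λ - 2)^2+1))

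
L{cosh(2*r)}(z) z/(z^2-4)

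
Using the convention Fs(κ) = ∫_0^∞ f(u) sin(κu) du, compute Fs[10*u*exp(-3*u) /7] 60*κ/(7*(κ^2 + 9) ^2) 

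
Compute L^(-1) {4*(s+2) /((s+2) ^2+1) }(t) 4*exp(-2*t)*cos(t) 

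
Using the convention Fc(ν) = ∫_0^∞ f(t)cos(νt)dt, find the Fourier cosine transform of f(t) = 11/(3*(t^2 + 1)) 11*pi*exp(-ν)/6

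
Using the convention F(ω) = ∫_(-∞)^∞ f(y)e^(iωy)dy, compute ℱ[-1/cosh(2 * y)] -pi/(2 * cosh(pi * ω/4))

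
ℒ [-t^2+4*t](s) 4/s^2 - 2/s^3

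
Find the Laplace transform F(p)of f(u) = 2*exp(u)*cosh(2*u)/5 2*(p - 1)/(5*((p - 1)^2-4))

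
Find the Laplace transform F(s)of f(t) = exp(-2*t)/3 1/(3*(s+2))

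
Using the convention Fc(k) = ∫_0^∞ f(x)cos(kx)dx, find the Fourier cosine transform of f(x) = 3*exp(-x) 3/(k^2 + 1)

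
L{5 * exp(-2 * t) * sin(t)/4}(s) 5/(4 * ((s + 2)^2 + 1))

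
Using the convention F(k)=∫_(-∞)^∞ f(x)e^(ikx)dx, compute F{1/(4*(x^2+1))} pi*exp(-Abs(k))/4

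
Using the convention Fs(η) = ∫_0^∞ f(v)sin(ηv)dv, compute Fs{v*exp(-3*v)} 6*η/(η^2 + 9)^2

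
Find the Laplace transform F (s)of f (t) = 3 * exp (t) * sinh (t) 3/ (s * (s - 2))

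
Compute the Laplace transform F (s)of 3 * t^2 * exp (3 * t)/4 3/ (2 * (s - 3)^3)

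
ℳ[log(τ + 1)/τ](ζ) -pi*csc(pi*ζ)/(ζ - 1)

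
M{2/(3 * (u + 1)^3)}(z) pi * (z - 2) * (z - 1)/(3 * sin(pi * z))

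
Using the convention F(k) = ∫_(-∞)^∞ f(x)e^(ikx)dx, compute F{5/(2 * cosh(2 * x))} 5 * pi/(4 * cosh(pi * k/4))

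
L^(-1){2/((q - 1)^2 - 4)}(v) exp(v) * sinh(2 * v)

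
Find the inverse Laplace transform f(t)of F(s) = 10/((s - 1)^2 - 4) 5 * exp(t) * sinh(2 * t)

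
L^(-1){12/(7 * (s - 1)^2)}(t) 12 * t * exp(t)/7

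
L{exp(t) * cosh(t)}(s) (s - 1)/(s * (s - 2))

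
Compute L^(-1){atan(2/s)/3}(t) sin(2*t)/(3*t)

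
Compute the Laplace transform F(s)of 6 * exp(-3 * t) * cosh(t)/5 6 * (s + 3)/(5 * ((s + 3)^2-1))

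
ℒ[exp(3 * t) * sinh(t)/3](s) 1/(3 * ((s - 3)^2 - 1))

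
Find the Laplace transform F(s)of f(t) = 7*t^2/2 7/s^3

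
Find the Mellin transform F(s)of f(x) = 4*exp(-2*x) 2^(2 - s)*gamma(s)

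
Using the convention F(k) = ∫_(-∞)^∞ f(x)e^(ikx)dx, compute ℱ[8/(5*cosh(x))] 8*pi/(5*cosh(pi*k/2))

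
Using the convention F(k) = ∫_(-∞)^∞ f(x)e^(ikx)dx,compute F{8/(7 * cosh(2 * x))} 4 * pi/(7 * cosh(pi * k/4))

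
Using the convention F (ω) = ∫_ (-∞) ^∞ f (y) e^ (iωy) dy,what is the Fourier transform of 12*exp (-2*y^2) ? 6*sqrt (2)*sqrt (pi)*exp (-ω^2/8) 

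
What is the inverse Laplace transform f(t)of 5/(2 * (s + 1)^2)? 5 * t * exp(-t)/2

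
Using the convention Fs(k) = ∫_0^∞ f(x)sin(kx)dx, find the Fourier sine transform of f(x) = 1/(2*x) pi/4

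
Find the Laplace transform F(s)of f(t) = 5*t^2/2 5/s^3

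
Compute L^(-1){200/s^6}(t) 5 * t^5/3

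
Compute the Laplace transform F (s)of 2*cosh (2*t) 2*s/ (s^2 - 4)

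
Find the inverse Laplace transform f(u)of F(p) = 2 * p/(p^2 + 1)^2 u * sin(u)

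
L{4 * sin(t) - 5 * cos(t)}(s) 4/(s^2 + 1) - 5 * s/(s^2 + 1)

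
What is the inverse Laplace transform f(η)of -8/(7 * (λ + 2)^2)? -8 * η * exp(-2 * η)/7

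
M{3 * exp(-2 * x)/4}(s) 3 * gamma(s)/(4 * 2^s)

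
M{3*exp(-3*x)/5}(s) 3^(1 - s)*gamma(s)/5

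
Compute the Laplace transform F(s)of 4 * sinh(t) 4/(s^2 - 1)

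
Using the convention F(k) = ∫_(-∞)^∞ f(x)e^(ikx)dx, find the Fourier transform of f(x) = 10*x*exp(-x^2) 5*I*sqrt(pi)*k*exp(-k^2/4)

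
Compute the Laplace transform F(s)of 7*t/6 7/(6*s^2)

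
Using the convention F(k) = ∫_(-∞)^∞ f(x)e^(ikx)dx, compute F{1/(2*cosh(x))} pi/(2*cosh(pi*k/2))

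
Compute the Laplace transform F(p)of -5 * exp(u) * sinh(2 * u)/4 -5/(2 * (p - 1)^2 - 8)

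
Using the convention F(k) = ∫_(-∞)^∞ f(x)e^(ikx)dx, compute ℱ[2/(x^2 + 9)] 2*pi*exp(-3*Abs(k))/3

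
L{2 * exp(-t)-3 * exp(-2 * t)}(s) 2/(s + 1)-3/(s + 2)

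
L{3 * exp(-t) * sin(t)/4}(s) 3/(4 * ((s + 1)^2 + 1))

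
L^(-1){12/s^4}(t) 2 * t^3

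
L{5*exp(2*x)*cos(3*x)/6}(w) 5*(w - 2)/(6*((w - 2)^2+9))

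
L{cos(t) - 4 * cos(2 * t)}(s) s/(s^2 + 1) - 4 * s/(s^2 + 4)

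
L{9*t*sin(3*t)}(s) 54*s/(s^2 + 9)^2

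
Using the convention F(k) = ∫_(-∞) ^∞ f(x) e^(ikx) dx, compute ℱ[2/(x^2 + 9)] 2*pi*exp(-3*Abs(k) ) /3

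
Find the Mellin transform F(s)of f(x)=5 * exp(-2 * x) 5 * gamma(s)/2^s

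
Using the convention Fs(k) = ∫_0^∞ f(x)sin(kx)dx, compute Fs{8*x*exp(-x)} 16*k/(k^2 + 1)^2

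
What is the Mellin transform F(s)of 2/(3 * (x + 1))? 2 * pi * csc(pi * s)/3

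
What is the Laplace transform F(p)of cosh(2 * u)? p/(p^2 - 4)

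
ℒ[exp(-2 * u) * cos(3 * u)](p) (p + 2)/((p + 2)^2 + 9)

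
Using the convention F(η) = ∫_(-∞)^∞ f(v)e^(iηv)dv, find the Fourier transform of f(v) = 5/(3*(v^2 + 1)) 5*pi*exp(-Abs(η))/3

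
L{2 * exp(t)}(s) 2/(s - 1)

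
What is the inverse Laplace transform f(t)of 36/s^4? 6 * t^3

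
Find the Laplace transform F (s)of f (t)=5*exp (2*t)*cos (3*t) 5*(s - 2)/ ( (s - 2)^2 + 9)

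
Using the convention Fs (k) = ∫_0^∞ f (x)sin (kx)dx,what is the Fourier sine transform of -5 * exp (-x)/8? -5 * k/ (8 * k^2 + 8)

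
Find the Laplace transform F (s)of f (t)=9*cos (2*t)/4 9*s/ (4*(s^2 + 4))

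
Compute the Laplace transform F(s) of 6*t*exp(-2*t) 6/(s + 2) ^2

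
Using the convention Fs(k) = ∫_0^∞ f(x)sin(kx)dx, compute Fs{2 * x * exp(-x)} 4 * k/(k^2 + 1)^2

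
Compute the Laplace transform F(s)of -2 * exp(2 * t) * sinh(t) -2/((s - 2)^2 - 1)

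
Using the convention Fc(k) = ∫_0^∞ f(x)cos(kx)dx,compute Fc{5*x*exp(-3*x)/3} 5*(9 - k^2)/(3*(k^2 + 9)^2)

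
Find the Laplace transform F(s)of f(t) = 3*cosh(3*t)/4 3*s/(4*(s^2 - 9))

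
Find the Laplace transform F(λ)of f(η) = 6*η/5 6/(5*λ^2)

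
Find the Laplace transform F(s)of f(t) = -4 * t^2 -8/s^3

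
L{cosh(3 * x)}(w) w/(w^2 - 9)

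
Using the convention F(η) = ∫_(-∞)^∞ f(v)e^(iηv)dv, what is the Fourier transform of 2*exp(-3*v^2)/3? 2*sqrt(3)*sqrt(pi)*exp(-η^2/12)/9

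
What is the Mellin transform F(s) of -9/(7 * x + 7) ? -9 * pi * csc(pi * s) /7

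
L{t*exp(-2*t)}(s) (s + 2)^(-2)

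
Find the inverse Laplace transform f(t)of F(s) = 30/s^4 5*t^3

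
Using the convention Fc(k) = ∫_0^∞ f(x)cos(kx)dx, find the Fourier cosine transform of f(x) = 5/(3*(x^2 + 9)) 5*pi*exp(-3*k)/18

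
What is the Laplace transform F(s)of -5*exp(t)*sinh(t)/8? -5/(8*s*(s - 2))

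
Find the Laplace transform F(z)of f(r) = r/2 1/(2*z^2)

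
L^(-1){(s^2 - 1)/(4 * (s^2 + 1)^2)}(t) t * cos(t)/4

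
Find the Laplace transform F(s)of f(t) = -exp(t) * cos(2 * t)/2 (1 - s)/(2 * ((s - 1)^2+4))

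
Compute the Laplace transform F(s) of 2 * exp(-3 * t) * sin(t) 2/((s + 3) ^2 + 1) 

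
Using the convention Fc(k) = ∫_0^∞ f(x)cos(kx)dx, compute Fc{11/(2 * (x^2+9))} 11 * pi * exp(-3 * k)/12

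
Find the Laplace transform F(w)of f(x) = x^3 6/w^4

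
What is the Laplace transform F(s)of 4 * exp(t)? 4/(s - 1)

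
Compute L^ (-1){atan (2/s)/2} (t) sin (2*t)/ (2*t)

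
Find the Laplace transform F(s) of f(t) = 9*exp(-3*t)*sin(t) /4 9/(4*((s + 3) ^2 + 1) ) 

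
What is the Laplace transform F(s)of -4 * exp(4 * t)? -4/(s - 4)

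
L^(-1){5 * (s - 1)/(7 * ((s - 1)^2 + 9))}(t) 5 * exp(t) * cos(3 * t)/7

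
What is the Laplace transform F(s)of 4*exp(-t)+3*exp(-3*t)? 4/(s+1)+3/(s+3)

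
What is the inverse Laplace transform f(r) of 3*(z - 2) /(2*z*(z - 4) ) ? 3*exp(2*r)*cosh(2*r) /2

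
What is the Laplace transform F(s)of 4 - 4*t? 4/s - 4/s^2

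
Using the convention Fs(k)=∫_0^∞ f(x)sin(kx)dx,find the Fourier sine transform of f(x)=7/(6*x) 7*pi/12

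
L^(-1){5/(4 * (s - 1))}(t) 5 * exp(t)/4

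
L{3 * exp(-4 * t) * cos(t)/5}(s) 3 * (s + 4)/(5 * ((s + 4)^2 + 1))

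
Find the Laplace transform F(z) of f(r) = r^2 2/z^3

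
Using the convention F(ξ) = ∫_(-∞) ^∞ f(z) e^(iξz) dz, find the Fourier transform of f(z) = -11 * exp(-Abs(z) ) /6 -11/(3 * ξ^2 + 3) 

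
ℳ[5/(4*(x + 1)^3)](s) 5*pi*(s - 2)*(s - 1)/(8*sin(pi*s))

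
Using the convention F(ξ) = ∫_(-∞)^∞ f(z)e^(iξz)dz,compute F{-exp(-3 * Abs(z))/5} -6/(5 * ξ^2 + 45)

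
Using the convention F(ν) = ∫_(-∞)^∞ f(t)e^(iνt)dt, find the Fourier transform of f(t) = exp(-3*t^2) sqrt(3)*sqrt(pi)*exp(-ν^2/12)/3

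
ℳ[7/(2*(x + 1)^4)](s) 7*gamma(s)*gamma(4 - s)/12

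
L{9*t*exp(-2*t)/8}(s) 9/(8*(s+2)^2)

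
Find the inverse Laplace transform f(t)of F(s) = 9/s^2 9*t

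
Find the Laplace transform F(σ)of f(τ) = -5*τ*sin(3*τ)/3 -10*σ/(σ^2 + 9)^2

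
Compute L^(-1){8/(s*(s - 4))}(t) 4*exp(2*t)*sinh(2*t)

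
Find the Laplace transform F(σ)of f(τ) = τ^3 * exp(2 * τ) 6/(σ - 2)^4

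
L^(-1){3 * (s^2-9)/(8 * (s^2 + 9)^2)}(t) 3 * t * cos(3 * t)/8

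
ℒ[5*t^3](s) 30/s^4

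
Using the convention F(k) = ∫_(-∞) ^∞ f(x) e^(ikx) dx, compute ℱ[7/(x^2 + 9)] 7*pi*exp(-3*Abs(k) ) /3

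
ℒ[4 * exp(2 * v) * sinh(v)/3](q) 4/(3 * ((q - 2)^2-1))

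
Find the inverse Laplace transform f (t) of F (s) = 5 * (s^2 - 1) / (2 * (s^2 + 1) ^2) 5 * t * cos (t) /2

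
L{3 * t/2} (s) 3/ (2 * s^2)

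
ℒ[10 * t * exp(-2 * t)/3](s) 10/(3 * (s + 2)^2)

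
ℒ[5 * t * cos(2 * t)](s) 5 * (s^2 - 4)/(s^2 + 4)^2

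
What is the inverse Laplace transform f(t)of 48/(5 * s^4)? 8 * t^3/5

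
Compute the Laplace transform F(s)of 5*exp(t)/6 5/(6*(s - 1))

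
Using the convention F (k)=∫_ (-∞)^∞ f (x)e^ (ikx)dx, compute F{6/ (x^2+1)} 6*pi*exp (-Abs (k))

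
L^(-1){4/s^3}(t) 2*t^2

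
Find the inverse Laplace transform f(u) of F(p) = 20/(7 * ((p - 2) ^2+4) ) 10 * exp(2 * u) * sin(2 * u) /7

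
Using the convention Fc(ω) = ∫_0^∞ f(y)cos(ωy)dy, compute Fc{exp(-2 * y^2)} sqrt(2) * sqrt(pi) * exp(-ω^2/8)/4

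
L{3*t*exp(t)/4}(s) 3/(4*(s - 1)^2)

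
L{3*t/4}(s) 3/(4*s^2)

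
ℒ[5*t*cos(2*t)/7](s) 5*(s^2 - 4)/(7*(s^2+4)^2)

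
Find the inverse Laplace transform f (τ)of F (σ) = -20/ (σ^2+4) -10 * sin (2 * τ)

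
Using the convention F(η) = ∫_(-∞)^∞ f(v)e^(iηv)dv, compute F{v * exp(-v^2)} I * sqrt(pi) * η * exp(-η^2/4)/2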